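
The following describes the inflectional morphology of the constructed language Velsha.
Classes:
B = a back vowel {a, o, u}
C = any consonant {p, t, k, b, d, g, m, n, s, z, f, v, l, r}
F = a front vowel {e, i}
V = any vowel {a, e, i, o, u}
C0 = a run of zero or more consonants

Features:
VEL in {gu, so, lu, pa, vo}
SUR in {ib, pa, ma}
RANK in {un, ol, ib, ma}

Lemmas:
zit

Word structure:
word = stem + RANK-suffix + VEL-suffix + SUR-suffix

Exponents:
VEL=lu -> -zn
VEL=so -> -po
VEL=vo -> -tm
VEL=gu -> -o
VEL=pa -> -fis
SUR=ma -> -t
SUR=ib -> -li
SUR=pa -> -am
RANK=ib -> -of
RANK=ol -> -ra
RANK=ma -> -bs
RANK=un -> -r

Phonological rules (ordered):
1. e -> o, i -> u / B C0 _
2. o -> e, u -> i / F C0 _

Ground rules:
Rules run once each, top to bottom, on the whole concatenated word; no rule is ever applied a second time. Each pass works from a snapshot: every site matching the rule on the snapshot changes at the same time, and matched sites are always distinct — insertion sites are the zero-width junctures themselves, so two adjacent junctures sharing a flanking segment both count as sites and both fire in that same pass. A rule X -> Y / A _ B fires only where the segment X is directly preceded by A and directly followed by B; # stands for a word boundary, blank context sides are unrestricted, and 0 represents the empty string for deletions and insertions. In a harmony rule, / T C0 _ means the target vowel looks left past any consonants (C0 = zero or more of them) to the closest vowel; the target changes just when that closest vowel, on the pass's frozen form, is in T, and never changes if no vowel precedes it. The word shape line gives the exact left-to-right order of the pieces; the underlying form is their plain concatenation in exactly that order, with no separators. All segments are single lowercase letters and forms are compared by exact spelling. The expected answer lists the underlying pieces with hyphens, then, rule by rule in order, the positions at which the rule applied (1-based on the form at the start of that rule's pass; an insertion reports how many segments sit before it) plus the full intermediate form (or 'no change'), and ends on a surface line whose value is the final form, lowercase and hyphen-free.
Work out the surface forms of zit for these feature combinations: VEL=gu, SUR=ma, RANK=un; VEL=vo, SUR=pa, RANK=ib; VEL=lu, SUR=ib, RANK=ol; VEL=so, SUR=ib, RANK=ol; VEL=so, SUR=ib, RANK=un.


cell VEL=gu, SUR=ma, RANK=un:
underlying: zit-r-o-t
1. e -> o, i -> u / B C0 _: no change
2. o -> e, u -> i / F C0 _: fires at position(s) 5: zitret
surface: zitret

cell VEL=vo, SUR=pa, RANK=ib:
underlying: zit-of-tm-am
1. e -> o, i -> u / B C0 _: no change
2. o -> e, u -> i / F C0 _: fires at position(s) 4: ziteftmam
surface: ziteftmam

cell VEL=lu, SUR=ib, RANK=ol:
underlying: zit-ra-zn-li
1. e -> o, i -> u / B C0 _: fires at position(s) 9: zitraznlu
2. o -> e, u -> i / F C0 _: no change
surface: zitraznlu

cell VEL=so, SUR=ib, RANK=ol:
underlying: zit-ra-po-li
1. e -> o, i -> u / B C0 _: fires at position(s) 9: zitrapolu
2. o -> e, u -> i / F C0 _: no change
surface: zitrapolu

cell VEL=so, SUR=ib, RANK=un:
underlying: zit-r-po-li
1. e -> o, i -> u / B C0 _: fires at position(s) 8: zitrpolu
2. o -> e, u -> i / F C0 _: fires at position(s) 6: zitrpelu
surface: zitrpelu


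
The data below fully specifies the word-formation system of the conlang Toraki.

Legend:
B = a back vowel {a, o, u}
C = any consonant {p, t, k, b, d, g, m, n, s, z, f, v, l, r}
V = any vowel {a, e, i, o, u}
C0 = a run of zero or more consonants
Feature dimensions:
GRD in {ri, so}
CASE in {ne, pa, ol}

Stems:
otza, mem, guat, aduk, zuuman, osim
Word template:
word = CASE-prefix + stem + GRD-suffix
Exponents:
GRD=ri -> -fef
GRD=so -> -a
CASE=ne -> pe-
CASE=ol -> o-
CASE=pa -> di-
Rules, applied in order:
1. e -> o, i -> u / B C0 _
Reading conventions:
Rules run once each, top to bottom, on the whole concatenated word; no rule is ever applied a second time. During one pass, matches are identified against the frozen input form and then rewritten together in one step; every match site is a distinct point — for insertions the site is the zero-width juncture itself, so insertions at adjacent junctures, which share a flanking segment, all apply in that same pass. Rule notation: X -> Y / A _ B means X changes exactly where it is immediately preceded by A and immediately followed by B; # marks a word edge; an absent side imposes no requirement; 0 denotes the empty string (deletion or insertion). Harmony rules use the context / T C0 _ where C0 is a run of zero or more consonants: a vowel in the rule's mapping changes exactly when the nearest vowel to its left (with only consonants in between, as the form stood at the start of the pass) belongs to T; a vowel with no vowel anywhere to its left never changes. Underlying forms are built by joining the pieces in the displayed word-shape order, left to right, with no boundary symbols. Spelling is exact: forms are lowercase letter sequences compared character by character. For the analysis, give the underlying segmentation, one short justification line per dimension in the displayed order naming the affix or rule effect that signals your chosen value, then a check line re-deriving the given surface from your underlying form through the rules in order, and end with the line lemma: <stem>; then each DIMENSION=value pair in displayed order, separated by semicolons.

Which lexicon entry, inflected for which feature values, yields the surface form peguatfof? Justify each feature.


underlying: pe-guat-fef
GRD=ri - signalled by the affix -fef
CASE=ne - signalled by the affix pe-
check: peguatfef -> peguatfof
lemma: guat; GRD=ri; CASE=ne


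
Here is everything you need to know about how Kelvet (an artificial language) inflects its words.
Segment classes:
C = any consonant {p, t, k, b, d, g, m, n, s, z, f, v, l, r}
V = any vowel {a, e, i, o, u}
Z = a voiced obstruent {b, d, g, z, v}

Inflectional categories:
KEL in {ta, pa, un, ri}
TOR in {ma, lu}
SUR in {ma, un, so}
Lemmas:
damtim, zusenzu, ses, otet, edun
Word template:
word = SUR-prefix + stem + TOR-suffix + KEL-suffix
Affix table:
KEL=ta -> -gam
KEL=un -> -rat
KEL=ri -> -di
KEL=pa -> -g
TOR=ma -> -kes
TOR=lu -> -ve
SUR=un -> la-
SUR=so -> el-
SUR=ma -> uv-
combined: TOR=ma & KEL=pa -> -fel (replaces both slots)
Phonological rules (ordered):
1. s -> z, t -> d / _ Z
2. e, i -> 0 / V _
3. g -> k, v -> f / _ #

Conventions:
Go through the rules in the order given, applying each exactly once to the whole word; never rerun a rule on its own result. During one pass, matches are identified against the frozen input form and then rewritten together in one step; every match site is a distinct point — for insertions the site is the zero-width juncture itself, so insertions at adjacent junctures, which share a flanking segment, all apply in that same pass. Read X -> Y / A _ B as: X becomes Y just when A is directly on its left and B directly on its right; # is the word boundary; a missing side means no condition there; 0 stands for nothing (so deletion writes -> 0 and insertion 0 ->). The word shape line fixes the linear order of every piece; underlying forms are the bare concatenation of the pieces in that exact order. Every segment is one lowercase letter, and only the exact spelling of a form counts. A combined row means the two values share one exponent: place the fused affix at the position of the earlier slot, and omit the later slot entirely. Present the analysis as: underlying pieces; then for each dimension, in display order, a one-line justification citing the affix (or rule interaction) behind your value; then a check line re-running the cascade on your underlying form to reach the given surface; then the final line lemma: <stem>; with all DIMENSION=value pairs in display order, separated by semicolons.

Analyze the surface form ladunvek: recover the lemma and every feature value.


underlying: la-edun-ve-g
KEL=pa - signalled by the affix -g
TOR=lu - signalled by the affix -ve
SUR=un - signalled by the affix la-
check: laedunveg -> laedunveg -> ladunveg -> ladunvek
lemma: edun; KEL=pa; TOR=lu; SUR=un


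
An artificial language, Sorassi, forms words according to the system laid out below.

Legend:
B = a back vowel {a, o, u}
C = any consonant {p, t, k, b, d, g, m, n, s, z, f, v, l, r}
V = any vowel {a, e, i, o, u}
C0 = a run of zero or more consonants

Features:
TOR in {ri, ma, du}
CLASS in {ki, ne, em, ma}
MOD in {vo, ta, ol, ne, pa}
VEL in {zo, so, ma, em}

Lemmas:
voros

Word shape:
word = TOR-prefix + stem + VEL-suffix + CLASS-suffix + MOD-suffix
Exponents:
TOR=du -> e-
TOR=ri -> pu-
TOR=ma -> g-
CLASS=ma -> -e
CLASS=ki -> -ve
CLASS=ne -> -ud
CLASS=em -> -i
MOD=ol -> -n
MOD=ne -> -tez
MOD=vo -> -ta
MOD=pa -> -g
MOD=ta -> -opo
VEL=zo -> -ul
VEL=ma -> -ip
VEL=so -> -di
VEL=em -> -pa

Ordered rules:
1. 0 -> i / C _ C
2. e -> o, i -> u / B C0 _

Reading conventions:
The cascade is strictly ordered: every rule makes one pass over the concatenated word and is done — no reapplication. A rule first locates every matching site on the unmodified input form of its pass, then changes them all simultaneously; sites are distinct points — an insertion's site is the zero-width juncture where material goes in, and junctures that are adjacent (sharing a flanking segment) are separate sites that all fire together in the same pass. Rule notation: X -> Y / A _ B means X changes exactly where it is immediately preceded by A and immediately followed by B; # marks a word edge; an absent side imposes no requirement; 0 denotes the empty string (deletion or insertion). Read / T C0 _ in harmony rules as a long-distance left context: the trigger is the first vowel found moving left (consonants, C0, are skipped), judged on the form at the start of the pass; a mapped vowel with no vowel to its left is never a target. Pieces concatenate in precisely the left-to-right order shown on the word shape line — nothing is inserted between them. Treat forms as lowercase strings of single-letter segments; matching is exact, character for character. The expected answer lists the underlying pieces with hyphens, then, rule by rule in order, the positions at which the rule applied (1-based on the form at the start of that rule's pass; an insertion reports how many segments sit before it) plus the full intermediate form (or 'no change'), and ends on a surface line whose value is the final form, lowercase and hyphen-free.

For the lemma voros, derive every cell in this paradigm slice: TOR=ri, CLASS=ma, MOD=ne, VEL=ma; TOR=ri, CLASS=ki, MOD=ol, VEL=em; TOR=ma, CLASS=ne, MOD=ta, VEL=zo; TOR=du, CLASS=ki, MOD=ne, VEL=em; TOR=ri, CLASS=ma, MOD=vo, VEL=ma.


cell TOR=ri, CLASS=ma, MOD=ne, VEL=ma:
underlying: pu-voros-ip-e-tez
1. 0 -> i / C _ C: no change
2. e -> o, i -> u / B C0 _: fires at position(s) 8: puvorosupetez
surface: puvorosupetez

cell TOR=ri, CLASS=ki, MOD=ol, VEL=em:
underlying: pu-voros-pa-ve-n
1. 0 -> i / C _ C: inserts after position(s) 7: puvorosipaven
2. e -> o, i -> u / B C0 _: fires at position(s) 8, 12: puvorosupavon
surface: puvorosupavon

cell TOR=ma, CLASS=ne, MOD=ta, VEL=zo:
underlying: g-voros-ul-ud-opo
1. 0 -> i / C _ C: inserts after position(s) 1: givorosuludopo
2. e -> o, i -> u / B C0 _: no change
surface: givorosuludopo

cell TOR=du, CLASS=ki, MOD=ne, VEL=em:
underlying: e-voros-pa-ve-tez
1. 0 -> i / C _ C: inserts after position(s) 6: evorosipavetez
2. e -> o, i -> u / B C0 _: fires at position(s) 7, 11: evorosupavotez
surface: evorosupavotez

cell TOR=ri, CLASS=ma, MOD=vo, VEL=ma:
underlying: pu-voros-ip-e-ta
1. 0 -> i / C _ C: no change
2. e -> o, i -> u / B C0 _: fires at position(s) 8: puvorosupeta
surface: puvorosupeta


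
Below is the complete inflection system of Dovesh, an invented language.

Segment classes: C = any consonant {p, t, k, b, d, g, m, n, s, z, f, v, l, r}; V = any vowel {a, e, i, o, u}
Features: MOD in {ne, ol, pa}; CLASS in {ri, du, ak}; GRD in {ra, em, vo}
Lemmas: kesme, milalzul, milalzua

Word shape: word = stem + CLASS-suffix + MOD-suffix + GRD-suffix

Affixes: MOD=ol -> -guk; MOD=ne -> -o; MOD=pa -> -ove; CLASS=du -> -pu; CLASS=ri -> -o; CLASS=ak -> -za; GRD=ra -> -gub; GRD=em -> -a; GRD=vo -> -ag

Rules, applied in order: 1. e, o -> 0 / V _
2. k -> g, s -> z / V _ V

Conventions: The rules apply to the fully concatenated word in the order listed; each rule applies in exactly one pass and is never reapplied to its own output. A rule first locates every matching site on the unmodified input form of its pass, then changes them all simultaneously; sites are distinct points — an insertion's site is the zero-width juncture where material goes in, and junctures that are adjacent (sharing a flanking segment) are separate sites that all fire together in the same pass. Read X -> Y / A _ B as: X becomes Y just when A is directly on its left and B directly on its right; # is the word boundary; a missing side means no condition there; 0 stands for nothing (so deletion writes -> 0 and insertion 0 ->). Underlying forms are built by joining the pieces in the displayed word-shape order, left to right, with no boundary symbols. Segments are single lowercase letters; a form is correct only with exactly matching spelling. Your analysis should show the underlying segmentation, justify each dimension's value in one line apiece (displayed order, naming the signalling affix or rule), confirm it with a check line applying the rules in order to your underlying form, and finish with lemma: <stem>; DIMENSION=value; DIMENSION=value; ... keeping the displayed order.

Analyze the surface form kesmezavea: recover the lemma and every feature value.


underlying: kesme-za-ove-a
MOD=pa - signalled by the affix -ove
CLASS=ak - signalled by the affix -za
GRD=em - signalled by the affix -a
check: kesmezaovea -> kesmezavea -> kesmezavea
lemma: kesme; MOD=pa; CLASS=ak; GRD=em


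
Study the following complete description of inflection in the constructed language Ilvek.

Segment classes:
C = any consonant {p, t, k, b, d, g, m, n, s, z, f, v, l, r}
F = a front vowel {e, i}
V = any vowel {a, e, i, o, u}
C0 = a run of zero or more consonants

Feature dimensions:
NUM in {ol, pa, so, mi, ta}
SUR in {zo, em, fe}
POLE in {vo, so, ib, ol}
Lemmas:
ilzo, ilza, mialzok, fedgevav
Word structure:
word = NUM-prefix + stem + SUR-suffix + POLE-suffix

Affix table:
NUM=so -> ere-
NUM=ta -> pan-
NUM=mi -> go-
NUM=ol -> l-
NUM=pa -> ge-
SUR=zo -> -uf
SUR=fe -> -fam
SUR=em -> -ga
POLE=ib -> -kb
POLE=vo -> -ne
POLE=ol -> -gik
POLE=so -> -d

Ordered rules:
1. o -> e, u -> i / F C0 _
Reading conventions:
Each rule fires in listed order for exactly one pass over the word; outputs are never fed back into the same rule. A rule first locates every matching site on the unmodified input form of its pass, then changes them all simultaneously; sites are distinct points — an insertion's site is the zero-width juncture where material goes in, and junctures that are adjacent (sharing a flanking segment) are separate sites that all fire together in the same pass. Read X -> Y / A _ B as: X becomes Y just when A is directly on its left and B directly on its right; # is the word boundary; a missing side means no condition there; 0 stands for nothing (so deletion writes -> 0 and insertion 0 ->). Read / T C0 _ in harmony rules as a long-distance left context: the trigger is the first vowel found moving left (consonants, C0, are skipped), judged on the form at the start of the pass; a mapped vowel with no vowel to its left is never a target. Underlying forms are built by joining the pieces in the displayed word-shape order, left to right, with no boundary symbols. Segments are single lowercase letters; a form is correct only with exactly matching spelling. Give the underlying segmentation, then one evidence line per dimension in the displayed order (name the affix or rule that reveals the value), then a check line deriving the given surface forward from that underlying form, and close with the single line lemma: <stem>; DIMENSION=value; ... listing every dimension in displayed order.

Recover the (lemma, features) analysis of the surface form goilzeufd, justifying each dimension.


underlying: go-ilzo-uf-d
NUM=mi - signalled by the affix go-
SUR=zo - signalled by the affix -uf
POLE=so - signalled by the affix -d
check: goilzoufd -> goilzeufd
lemma: ilzo; NUM=mi; SUR=zo; POLE=so


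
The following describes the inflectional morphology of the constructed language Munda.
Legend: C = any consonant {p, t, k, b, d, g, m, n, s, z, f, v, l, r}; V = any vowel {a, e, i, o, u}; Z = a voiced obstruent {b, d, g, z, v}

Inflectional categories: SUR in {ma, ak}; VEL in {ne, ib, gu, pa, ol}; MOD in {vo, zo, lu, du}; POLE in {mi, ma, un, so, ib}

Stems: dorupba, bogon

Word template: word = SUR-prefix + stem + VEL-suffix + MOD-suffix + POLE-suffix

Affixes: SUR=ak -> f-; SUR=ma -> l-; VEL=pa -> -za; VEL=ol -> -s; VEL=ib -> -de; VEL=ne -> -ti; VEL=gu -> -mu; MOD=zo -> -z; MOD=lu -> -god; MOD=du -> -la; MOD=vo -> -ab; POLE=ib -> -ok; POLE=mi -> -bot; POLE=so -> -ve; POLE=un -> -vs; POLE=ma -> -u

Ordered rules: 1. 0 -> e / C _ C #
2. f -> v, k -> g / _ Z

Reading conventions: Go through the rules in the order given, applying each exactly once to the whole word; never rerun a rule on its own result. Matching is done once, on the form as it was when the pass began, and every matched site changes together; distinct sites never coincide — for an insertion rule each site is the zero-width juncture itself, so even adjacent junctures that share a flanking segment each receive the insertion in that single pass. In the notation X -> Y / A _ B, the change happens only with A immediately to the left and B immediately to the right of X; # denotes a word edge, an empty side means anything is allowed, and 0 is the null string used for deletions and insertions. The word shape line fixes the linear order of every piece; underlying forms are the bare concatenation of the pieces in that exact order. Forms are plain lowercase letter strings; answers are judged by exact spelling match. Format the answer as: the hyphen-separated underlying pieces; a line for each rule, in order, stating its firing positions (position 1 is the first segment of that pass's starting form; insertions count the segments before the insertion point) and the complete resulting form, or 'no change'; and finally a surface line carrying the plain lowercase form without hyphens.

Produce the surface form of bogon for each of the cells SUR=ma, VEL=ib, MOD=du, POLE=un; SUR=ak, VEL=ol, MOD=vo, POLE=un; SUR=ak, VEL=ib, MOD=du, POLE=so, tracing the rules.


cell SUR=ma, VEL=ib, MOD=du, POLE=un:
underlying: l-bogon-de-la-vs
1. 0 -> e / C _ C #: inserts after position(s) 11: lbogondelaves
2. f -> v, k -> g / _ Z: no change
surface: lbogondelaves

cell SUR=ak, VEL=ol, MOD=vo, POLE=un:
underlying: f-bogon-s-ab-vs
1. 0 -> e / C _ C #: inserts after position(s) 10: fbogonsabves
2. f -> v, k -> g / _ Z: fires at position(s) 1: vbogonsabves
surface: vbogonsabves

cell SUR=ak, VEL=ib, MOD=du, POLE=so:
underlying: f-bogon-de-la-ve
1. 0 -> e / C _ C #: no change
2. f -> v, k -> g / _ Z: fires at position(s) 1: vbogondelave
surface: vbogondelave


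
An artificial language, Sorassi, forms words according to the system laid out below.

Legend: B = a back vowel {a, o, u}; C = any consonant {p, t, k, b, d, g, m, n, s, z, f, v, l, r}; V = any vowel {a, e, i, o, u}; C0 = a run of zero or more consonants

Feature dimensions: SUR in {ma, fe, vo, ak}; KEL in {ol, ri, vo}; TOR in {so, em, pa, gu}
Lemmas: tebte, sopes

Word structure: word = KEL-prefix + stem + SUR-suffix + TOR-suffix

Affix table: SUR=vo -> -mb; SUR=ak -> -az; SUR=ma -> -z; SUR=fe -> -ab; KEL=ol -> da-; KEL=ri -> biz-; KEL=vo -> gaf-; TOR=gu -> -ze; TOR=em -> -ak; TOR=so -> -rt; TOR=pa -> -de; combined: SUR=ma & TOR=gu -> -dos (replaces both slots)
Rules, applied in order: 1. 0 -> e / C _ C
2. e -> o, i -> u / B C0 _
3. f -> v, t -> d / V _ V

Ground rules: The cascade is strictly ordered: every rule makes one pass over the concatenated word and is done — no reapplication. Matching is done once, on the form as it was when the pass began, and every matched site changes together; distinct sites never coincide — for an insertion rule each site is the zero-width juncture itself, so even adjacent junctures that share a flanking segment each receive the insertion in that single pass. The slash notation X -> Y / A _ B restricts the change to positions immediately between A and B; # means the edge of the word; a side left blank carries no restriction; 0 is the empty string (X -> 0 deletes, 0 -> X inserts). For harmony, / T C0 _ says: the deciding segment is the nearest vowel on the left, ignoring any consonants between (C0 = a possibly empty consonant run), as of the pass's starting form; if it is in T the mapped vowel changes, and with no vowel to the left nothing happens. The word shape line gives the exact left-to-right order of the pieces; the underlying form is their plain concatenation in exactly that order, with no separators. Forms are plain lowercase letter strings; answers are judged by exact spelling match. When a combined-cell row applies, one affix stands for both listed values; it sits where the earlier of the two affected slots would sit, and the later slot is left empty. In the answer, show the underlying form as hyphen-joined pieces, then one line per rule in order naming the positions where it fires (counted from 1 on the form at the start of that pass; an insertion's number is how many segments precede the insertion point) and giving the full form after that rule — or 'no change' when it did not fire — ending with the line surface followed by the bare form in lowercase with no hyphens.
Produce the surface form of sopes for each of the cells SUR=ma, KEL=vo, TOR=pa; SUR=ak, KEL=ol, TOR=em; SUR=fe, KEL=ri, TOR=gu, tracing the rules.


cell SUR=ma, KEL=vo, TOR=pa:
underlying: gaf-sopes-z-de
1. 0 -> e / C _ C: inserts after position(s) 3, 8, 9: gafesopesezede
2. e -> o, i -> u / B C0 _: fires at position(s) 4, 8: gafosoposezede
3. f -> v, t -> d / V _ V: fires at position(s) 3: gavosoposezede
surface: gavosoposezede

cell SUR=ak, KEL=ol, TOR=em:
underlying: da-sopes-az-ak
1. 0 -> e / C _ C: no change
2. e -> o, i -> u / B C0 _: fires at position(s) 6: dasoposazak
3. f -> v, t -> d / V _ V: no change
surface: dasoposazak

cell SUR=fe, KEL=ri, TOR=gu:
underlying: biz-sopes-ab-ze
1. 0 -> e / C _ C: inserts after position(s) 3, 10: bizesopesabeze
2. e -> o, i -> u / B C0 _: fires at position(s) 8, 12: bizesoposaboze
3. f -> v, t -> d / V _ V: no change
surface: bizesoposaboze


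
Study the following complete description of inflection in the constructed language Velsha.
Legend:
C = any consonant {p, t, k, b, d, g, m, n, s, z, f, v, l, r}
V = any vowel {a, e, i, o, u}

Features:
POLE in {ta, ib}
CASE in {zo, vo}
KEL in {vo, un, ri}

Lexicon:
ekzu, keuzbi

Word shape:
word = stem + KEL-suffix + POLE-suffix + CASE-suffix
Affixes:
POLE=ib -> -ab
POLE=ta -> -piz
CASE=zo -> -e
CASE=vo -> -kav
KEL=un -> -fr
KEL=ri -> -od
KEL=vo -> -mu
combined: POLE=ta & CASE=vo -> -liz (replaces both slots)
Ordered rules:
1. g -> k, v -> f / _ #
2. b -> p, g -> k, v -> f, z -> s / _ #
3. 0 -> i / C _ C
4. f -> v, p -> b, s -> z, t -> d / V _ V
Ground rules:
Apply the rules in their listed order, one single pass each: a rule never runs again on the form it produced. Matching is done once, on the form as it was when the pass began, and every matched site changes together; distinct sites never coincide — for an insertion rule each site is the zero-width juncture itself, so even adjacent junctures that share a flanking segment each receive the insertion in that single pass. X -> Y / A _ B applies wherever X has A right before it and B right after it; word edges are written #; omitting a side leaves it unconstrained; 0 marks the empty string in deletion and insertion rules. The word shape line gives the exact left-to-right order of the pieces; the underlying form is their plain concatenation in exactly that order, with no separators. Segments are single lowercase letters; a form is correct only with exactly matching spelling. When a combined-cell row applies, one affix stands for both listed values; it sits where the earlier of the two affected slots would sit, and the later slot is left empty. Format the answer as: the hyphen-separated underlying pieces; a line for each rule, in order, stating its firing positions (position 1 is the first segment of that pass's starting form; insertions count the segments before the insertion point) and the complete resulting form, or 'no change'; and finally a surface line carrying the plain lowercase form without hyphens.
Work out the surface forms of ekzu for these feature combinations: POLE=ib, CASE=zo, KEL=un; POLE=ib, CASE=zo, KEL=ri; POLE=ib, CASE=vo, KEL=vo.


cell POLE=ib, CASE=zo, KEL=un:
underlying: ekzu-fr-ab-e
1. g -> k, v -> f / _ #: no change
2. b -> p, g -> k, v -> f, z -> s / _ #: no change
3. 0 -> i / C _ C: inserts after position(s) 2, 5: ekizufirabe
4. f -> v, p -> b, s -> z, t -> d / V _ V: fires at position(s) 6: ekizuvirabe
surface: ekizuvirabe

cell POLE=ib, CASE=zo, KEL=ri:
underlying: ekzu-od-ab-e
1. g -> k, v -> f / _ #: no change
2. b -> p, g -> k, v -> f, z -> s / _ #: no change
3. 0 -> i / C _ C: inserts after position(s) 2: ekizuodabe
4. f -> v, p -> b, s -> z, t -> d / V _ V: no change
surface: ekizuodabe

cell POLE=ib, CASE=vo, KEL=vo:
underlying: ekzu-mu-ab-kav
1. g -> k, v -> f / _ #: fires at position(s) 11: ekzumuabkaf
2. b -> p, g -> k, v -> f, z -> s / _ #: no change
3. 0 -> i / C _ C: inserts after position(s) 2, 8: ekizumuabikaf
4. f -> v, p -> b, s -> z, t -> d / V _ V: no change
surface: ekizumuabikaf


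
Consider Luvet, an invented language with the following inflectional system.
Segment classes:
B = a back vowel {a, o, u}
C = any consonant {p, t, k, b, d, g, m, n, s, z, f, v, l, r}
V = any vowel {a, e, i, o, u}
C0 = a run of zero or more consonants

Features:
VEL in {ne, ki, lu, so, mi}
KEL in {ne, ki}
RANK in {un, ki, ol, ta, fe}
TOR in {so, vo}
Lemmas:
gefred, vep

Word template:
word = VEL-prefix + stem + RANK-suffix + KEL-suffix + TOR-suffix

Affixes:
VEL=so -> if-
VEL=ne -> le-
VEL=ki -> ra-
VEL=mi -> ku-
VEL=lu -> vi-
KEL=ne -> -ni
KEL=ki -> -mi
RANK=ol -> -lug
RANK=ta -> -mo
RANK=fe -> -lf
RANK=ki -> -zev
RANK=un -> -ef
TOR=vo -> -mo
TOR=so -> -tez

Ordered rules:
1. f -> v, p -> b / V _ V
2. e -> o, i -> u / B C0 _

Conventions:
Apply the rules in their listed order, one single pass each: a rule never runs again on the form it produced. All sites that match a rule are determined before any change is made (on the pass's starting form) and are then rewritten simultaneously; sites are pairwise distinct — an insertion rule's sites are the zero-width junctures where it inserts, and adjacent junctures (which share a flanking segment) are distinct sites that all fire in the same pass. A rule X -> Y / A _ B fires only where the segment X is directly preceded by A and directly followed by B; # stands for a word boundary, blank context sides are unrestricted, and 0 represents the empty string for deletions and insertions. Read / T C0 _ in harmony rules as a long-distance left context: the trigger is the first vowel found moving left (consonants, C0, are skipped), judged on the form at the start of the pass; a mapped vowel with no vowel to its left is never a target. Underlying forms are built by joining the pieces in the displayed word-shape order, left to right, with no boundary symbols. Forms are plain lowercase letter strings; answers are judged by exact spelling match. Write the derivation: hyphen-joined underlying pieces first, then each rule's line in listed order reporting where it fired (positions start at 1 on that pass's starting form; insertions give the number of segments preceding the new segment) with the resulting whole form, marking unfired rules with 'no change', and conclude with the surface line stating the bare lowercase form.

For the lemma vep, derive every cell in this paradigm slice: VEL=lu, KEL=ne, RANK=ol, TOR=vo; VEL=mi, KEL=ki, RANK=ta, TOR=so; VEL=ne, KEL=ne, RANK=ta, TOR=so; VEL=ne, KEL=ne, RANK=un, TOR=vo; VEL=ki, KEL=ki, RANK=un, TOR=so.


cell VEL=lu, KEL=ne, RANK=ol, TOR=vo:
underlying: vi-vep-lug-ni-mo
1. f -> v, p -> b / V _ V: no change
2. e -> o, i -> u / B C0 _: fires at position(s) 10: viveplugnumo
surface: viveplugnumo

cell VEL=mi, KEL=ki, RANK=ta, TOR=so:
underlying: ku-vep-mo-mi-tez
1. f -> v, p -> b / V _ V: no change
2. e -> o, i -> u / B C0 _: fires at position(s) 4, 9: kuvopmomutez
surface: kuvopmomutez

cell VEL=ne, KEL=ne, RANK=ta, TOR=so:
underlying: le-vep-mo-ni-tez
1. f -> v, p -> b / V _ V: no change
2. e -> o, i -> u / B C0 _: fires at position(s) 9: levepmonutez
surface: levepmonutez

cell VEL=ne, KEL=ne, RANK=un, TOR=vo:
underlying: le-vep-ef-ni-mo
1. f -> v, p -> b / V _ V: fires at position(s) 5: levebefnimo
2. e -> o, i -> u / B C0 _: no change
surface: levebefnimo

cell VEL=ki, KEL=ki, RANK=un, TOR=so:
underlying: ra-vep-ef-mi-tez
1. f -> v, p -> b / V _ V: fires at position(s) 5: ravebefmitez
2. e -> o, i -> u / B C0 _: fires at position(s) 4: ravobefmitez
surface: ravobefmitez


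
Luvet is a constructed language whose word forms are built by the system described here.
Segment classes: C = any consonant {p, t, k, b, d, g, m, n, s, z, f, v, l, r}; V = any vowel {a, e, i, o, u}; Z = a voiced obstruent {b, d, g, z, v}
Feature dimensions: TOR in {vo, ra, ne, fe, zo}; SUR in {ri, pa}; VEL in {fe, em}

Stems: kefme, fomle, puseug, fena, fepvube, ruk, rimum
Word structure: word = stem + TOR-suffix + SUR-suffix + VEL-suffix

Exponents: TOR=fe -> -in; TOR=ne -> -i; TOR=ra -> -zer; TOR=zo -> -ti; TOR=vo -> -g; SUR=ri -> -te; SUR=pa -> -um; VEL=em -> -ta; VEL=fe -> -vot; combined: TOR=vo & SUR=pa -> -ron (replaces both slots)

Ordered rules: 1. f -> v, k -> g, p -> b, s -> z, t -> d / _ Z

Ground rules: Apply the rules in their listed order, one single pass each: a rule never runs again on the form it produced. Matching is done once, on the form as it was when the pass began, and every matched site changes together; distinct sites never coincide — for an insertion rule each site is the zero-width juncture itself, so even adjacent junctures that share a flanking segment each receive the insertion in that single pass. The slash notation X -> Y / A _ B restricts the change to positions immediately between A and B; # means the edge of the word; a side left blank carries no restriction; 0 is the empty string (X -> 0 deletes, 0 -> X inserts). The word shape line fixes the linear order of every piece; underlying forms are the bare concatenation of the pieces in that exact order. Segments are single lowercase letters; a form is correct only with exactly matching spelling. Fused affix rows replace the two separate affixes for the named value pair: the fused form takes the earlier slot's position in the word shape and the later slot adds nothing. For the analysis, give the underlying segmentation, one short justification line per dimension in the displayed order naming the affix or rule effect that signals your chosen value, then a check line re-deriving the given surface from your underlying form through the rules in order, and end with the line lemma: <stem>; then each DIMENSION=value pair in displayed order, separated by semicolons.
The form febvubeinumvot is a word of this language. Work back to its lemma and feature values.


underlying: fepvube-in-um-vot
TOR=fe - signalled by the affix -in
SUR=pa - signalled by the affix -um
VEL=fe - signalled by the affix -vot
check: fepvubeinumvot -> febvubeinumvot
lemma: fepvube; TOR=fe; SUR=pa; VEL=fe


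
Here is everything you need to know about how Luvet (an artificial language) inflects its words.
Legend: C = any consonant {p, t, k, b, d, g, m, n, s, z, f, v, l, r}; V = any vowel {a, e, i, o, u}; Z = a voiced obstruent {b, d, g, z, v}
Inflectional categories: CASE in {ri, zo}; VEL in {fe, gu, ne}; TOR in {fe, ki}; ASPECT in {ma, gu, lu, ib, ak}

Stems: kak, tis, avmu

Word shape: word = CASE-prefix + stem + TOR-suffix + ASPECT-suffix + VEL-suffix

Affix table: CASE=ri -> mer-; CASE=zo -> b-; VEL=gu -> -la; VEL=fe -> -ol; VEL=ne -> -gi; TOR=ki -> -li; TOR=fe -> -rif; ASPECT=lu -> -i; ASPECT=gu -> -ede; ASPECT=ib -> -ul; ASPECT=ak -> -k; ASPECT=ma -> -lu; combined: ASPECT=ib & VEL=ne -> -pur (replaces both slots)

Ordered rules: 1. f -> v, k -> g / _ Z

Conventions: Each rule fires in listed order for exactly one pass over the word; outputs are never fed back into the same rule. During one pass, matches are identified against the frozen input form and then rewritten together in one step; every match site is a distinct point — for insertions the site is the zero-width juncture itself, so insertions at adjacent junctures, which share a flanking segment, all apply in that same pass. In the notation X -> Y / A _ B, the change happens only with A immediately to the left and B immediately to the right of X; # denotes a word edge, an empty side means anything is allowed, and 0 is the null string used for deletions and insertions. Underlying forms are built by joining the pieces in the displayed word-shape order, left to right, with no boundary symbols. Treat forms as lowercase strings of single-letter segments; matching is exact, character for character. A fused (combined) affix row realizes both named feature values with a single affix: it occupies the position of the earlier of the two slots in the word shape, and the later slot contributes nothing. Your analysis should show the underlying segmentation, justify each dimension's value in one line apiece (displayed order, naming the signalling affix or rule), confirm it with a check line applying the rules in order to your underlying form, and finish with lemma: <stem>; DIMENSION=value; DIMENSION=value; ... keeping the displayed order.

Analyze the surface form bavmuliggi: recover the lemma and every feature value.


underlying: b-avmu-li-k-gi
CASE=zo - signalled by the affix b-
VEL=ne - signalled by the affix -gi
TOR=ki - signalled by the affix -li
ASPECT=ak - signalled by the affix -k
check: bavmulikgi -> bavmuliggi
lemma: avmu; CASE=zo; VEL=ne; TOR=ki; ASPECT=ak


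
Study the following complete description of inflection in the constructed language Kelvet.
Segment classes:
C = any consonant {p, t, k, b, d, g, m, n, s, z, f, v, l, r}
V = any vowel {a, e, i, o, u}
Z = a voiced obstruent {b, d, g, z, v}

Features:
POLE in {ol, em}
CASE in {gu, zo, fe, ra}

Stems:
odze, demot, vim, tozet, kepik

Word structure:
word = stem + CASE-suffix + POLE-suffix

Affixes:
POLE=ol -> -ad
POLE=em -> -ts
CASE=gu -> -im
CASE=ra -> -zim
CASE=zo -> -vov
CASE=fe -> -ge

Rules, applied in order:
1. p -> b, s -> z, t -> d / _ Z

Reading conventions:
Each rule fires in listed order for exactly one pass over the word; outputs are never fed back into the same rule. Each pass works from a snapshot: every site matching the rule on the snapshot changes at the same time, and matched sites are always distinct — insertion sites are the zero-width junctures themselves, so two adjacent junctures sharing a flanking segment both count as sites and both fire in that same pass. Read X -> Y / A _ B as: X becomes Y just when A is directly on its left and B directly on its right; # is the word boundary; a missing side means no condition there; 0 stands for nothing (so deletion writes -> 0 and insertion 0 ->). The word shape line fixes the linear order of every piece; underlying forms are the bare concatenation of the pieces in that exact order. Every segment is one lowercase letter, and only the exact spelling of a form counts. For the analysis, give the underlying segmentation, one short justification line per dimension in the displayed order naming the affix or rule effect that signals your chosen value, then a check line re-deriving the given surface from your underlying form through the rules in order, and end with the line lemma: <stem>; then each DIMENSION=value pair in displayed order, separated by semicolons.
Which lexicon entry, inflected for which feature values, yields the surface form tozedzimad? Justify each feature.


underlying: tozet-zim-ad
POLE=ol - signalled by the affix -ad
CASE=ra - signalled by the affix -zim
check: tozetzimad -> tozedzimad
lemma: tozet; POLE=ol; CASE=ra


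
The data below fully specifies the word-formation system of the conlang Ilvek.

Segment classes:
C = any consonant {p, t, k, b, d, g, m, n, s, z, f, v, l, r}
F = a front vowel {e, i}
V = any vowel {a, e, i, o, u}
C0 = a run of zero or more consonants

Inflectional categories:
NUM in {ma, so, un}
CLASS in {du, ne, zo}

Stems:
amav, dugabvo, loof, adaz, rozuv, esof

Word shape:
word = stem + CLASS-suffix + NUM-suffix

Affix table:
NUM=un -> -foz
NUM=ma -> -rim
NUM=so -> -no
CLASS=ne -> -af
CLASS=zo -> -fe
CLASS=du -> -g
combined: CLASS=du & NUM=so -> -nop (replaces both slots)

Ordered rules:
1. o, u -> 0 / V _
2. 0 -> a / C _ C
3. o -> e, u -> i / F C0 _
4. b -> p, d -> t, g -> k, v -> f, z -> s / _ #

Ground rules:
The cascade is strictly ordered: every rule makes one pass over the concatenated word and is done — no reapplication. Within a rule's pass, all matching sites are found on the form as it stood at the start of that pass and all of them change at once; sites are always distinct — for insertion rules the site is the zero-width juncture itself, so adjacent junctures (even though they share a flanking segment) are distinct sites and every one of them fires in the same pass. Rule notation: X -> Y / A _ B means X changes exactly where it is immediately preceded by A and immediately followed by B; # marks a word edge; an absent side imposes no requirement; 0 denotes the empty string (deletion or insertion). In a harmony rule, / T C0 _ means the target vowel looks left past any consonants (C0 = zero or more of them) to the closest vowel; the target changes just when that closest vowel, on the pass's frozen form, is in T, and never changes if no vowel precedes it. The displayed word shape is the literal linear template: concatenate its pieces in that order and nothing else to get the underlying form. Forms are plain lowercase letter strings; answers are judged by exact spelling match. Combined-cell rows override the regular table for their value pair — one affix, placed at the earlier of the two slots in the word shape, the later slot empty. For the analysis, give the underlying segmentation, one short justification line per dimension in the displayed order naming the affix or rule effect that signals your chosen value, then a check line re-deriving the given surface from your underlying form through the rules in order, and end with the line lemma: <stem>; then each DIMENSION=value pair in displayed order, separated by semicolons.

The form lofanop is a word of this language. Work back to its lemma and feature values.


underlying: loof-nop
NUM=so - signalled by the combined affix row
CLASS=du - signalled by the combined affix row
check: loofnop -> lofnop -> lofanop -> lofanop -> lofanop
lemma: loof; NUM=so; CLASS=du


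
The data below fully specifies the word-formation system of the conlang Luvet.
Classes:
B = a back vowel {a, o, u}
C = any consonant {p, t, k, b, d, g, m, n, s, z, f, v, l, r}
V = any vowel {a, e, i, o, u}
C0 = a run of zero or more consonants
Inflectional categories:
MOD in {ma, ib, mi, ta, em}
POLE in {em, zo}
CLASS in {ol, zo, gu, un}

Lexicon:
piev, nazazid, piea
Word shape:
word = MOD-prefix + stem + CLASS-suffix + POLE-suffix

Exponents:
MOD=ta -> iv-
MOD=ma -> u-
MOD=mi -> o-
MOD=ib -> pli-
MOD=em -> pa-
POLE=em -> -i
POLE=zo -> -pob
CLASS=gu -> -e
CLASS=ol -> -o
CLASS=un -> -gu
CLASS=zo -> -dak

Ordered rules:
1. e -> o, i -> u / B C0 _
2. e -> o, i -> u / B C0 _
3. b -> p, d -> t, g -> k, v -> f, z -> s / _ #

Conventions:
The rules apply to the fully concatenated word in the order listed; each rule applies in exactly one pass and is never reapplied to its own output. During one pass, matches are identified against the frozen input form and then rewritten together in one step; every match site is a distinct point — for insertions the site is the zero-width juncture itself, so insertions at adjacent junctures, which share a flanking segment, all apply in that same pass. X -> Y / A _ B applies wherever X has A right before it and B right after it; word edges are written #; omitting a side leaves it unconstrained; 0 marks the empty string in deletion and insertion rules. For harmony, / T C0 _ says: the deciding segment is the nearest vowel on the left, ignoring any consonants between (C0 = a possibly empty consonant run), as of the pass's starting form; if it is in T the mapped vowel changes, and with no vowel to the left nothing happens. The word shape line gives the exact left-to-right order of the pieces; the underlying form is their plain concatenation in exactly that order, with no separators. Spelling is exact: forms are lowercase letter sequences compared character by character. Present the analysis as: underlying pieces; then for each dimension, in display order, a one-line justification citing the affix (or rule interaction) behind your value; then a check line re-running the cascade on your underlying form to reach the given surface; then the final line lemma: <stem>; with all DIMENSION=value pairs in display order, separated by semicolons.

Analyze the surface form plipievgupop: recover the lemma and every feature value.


underlying: pli-piev-gu-pob
MOD=ib - signalled by the affix pli-
POLE=zo - signalled by the affix -pob
CLASS=un - signalled by the affix -gu
check: plipievgupob -> plipievgupob -> plipievgupob -> plipievgupop
lemma: piev; MOD=ib; POLE=zo; CLASS=un
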